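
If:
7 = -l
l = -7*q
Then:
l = -7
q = 1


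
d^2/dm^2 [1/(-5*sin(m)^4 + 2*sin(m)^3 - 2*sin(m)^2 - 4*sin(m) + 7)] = 2*(200*sin(m)^8 - 115*sin(m)^7 - 172*sin(m)^6 + 118*sin(m)^5 + 166*sin(m)^4 - 59*sin(m)^3 - 162*sin(m)^2 + 32*sin(m) - 30)/(5*sin(m)^4 - 2*sin(m)^3 + 2*sin(m)^2 + 4*sin(m) - 7)^3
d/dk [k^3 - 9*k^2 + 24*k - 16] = 3*k^2 - 18*k + 24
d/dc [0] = 0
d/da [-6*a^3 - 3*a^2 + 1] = 6*a*(-3*a - 1)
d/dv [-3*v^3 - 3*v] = -9*v^2 - 3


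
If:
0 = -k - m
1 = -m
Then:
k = 1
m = -1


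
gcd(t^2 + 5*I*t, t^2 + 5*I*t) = t^2 + 5*I*t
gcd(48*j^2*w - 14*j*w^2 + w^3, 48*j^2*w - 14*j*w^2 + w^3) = 48*j^2*w - 14*j*w^2 + w^3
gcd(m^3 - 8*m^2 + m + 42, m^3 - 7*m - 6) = m^2 - m - 6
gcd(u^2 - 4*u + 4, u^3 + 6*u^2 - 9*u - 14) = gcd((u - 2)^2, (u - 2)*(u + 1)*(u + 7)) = u - 2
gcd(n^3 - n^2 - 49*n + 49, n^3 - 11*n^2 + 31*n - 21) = n^2 - 8*n + 7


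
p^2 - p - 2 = (p - 2)*(p + 1)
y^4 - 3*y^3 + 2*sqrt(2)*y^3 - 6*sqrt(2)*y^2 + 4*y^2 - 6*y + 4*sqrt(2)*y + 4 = (y - 2)*(y - 1)*(y + sqrt(2))^2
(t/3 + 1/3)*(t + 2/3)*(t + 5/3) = t^3/3 + 10*t^2/9 + 31*t/27 + 10/27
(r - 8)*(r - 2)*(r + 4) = r^3 - 6*r^2 - 24*r + 64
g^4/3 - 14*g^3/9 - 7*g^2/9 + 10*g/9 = g*(g/3 + 1/3)*(g - 5)*(g - 2/3)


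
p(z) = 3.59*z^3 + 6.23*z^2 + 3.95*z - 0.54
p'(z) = 10.77*z^2 + 12.46*z + 3.95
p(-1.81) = -8.57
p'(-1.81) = 16.68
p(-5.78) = -508.47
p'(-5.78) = 291.74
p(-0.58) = -1.44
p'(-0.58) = 0.35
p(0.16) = 0.27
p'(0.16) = 6.22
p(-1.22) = -2.61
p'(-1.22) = 4.78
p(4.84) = 571.55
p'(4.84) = 316.55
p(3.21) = 195.08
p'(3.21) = 154.92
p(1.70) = 41.82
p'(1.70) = 56.26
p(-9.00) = -2148.57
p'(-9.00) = 764.18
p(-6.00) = -575.40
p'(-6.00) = 316.91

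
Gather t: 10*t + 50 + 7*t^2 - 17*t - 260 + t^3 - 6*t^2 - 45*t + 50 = t^3 + t^2 - 52*t - 160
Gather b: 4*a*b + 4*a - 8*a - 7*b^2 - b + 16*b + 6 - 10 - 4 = -4*a - 7*b^2 + b*(4*a + 15) - 8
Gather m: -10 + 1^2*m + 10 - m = 0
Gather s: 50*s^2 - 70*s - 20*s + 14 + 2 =50*s^2 - 90*s + 16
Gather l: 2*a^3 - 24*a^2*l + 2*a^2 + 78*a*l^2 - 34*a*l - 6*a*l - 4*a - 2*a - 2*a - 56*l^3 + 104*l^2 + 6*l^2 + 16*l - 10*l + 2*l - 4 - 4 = 2*a^3 + 2*a^2 - 8*a - 56*l^3 + l^2*(78*a + 110) + l*(-24*a^2 - 40*a + 8) - 8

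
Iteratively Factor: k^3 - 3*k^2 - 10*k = (k - 5)*(k^2 + 2*k) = (k - 5)*(k + 2)*(k)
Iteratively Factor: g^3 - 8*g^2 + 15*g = (g - 5)*(g^2 - 3*g) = (g - 5)*(g - 3)*(g)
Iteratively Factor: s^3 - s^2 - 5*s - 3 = (s + 1)*(s^2 - 2*s - 3) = (s - 3)*(s + 1)*(s + 1)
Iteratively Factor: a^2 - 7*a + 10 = (a - 5)*(a - 2)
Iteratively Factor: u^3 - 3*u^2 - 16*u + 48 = (u + 4)*(u^2 - 7*u + 12) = (u - 4)*(u + 4)*(u - 3)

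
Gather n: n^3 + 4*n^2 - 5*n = n^3 + 4*n^2 - 5*n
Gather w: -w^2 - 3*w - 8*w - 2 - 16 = -w^2 - 11*w - 18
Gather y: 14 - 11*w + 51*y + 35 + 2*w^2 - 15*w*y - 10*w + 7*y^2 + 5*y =2*w^2 - 21*w + 7*y^2 + y*(56 - 15*w) + 49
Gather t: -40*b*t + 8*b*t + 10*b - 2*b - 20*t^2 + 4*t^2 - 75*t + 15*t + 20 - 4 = 8*b - 16*t^2 + t*(-32*b - 60) + 16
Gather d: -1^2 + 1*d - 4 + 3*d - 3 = 4*d - 8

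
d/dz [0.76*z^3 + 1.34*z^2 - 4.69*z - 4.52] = 2.28*z^2 + 2.68*z - 4.69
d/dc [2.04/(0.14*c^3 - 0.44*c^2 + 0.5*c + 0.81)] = (-0.8568*c^2 + 1.7952*c - 1.02)/(0.14*c^3 - 0.44*c^2 + 0.5*c + 0.81)^2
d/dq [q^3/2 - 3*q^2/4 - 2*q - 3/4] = 3*q^2/2 - 3*q/2 - 2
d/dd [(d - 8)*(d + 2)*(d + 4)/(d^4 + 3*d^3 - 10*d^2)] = (-d^5 + 4*d^4 + 116*d^3 + 496*d^2 + 176*d - 1280)/(d^3*(d^4 + 6*d^3 - 11*d^2 - 60*d + 100))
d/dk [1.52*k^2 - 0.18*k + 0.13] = 3.04*k - 0.18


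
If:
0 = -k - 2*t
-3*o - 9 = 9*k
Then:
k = -2*t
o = 6*t - 3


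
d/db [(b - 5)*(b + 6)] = 2*b + 1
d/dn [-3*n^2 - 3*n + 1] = -6*n - 3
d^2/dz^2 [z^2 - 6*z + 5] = 2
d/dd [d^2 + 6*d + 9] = 2*d + 6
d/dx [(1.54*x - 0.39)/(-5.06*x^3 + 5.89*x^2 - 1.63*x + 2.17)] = (15.5848*x^3 - 14.9908*x^2 + 4.5942*x + 2.7061)/(25.6036*x^6 - 59.6068*x^5 + 51.1877*x^4 - 41.1618*x^3 + 28.2195*x^2 - 7.0742*x + 4.7089)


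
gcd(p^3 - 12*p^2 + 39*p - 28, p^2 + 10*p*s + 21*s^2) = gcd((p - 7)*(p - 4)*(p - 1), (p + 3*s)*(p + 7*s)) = 1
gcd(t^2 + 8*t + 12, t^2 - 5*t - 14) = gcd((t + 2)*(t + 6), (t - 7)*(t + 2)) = t + 2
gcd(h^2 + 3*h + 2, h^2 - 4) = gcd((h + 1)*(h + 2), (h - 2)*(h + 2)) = h + 2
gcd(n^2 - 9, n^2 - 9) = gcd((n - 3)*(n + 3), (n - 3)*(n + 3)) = n^2 - 9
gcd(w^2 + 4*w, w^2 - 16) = w + 4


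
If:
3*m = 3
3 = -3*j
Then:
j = -1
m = 1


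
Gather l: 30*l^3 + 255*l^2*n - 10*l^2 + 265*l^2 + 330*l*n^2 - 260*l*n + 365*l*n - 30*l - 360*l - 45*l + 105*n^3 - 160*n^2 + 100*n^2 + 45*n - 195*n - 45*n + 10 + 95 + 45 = 30*l^3 + l^2*(255*n + 255) + l*(330*n^2 + 105*n - 435) + 105*n^3 - 60*n^2 - 195*n + 150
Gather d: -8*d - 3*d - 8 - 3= -11*d - 11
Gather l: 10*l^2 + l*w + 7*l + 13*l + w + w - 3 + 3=10*l^2 + l*(w + 20) + 2*w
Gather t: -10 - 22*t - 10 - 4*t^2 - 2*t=-4*t^2 - 24*t - 20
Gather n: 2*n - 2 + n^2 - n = n^2 + n - 2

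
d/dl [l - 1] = 1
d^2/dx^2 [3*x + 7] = 0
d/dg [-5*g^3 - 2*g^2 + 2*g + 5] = -15*g^2 - 4*g + 2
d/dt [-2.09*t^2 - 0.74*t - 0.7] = -4.18*t - 0.74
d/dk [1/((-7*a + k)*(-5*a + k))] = 2*(6*a - k)/((5*a - k)^2*(7*a - k)^2)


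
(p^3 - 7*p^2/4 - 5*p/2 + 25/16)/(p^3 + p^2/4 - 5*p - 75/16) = (2*p - 1)/(2*p + 3)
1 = 1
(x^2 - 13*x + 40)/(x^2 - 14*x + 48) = (x - 5)/(x - 6)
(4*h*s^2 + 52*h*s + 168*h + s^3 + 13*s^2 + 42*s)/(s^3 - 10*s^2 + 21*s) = (4*h*s^2 + 52*h*s + 168*h + s^3 + 13*s^2 + 42*s)/(s*(s^2 - 10*s + 21))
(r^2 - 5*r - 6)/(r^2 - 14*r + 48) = (r + 1)/(r - 8)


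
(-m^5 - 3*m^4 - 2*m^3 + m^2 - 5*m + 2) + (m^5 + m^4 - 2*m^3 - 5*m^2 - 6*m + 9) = -2*m^4 - 4*m^3 - 4*m^2 - 11*m + 11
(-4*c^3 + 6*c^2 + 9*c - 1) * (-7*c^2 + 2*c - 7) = 28*c^5 - 50*c^4 - 23*c^3 - 17*c^2 - 65*c + 7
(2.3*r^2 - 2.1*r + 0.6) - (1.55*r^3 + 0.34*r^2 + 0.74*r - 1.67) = -1.55*r^3 + 1.96*r^2 - 2.84*r + 2.27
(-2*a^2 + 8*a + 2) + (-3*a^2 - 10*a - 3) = -5*a^2 - 2*a - 1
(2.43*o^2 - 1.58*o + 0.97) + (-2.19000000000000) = 2.43*o^2 - 1.58*o - 1.22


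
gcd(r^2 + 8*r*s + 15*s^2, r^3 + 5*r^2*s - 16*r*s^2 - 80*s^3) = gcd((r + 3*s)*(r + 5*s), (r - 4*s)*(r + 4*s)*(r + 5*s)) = r + 5*s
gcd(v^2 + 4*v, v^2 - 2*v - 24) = v + 4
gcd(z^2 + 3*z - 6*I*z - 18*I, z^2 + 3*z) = z + 3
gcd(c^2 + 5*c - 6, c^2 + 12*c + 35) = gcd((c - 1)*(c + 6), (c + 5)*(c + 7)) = 1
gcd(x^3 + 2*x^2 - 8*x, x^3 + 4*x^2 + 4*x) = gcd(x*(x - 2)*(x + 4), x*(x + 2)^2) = x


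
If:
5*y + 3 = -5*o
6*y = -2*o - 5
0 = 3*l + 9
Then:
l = -3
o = 7/20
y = -19/20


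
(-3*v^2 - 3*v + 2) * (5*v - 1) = -15*v^3 - 12*v^2 + 13*v - 2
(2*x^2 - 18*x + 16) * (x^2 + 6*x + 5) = 2*x^4 - 6*x^3 - 82*x^2 + 6*x + 80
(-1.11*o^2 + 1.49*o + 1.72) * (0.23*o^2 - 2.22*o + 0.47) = -0.2553*o^4 + 2.8069*o^3 - 3.4339*o^2 - 3.1181*o + 0.8084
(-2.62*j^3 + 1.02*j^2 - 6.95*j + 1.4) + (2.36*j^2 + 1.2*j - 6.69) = -2.62*j^3 + 3.38*j^2 - 5.75*j - 5.29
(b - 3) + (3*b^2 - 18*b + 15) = 3*b^2 - 17*b + 12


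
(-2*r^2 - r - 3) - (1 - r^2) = -r^2 - r - 4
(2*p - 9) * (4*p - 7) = 8*p^2 - 50*p + 63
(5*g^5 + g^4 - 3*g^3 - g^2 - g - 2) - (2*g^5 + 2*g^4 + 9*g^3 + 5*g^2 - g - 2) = 3*g^5 - g^4 - 12*g^3 - 6*g^2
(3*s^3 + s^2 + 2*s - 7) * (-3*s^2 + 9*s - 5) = -9*s^5 + 24*s^4 - 12*s^3 + 34*s^2 - 73*s + 35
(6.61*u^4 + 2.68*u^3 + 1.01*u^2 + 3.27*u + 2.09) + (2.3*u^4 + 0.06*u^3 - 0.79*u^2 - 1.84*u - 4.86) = 8.91*u^4 + 2.74*u^3 + 0.22*u^2 + 1.43*u - 2.77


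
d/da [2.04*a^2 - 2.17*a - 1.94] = 4.08*a - 2.17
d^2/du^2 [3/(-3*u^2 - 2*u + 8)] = 6*(9*u^2 + 6*u - 4*(3*u + 1)^2 - 24)/(3*u^2 + 2*u - 8)^3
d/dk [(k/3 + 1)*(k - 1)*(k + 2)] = k^2 + 8*k/3 + 1/3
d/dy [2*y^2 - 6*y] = 4*y - 6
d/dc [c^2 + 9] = 2*c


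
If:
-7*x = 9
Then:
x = -9/7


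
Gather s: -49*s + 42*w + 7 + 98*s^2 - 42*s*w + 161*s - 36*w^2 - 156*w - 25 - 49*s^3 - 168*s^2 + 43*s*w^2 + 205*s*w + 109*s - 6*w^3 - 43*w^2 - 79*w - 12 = -49*s^3 - 70*s^2 + s*(43*w^2 + 163*w + 221) - 6*w^3 - 79*w^2 - 193*w - 30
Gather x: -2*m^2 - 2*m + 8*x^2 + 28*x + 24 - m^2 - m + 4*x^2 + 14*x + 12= -3*m^2 - 3*m + 12*x^2 + 42*x + 36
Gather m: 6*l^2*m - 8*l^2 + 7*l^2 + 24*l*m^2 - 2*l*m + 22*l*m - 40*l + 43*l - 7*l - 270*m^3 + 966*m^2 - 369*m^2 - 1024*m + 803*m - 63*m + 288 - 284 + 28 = -l^2 - 4*l - 270*m^3 + m^2*(24*l + 597) + m*(6*l^2 + 20*l - 284) + 32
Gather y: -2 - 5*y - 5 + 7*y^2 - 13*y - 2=7*y^2 - 18*y - 9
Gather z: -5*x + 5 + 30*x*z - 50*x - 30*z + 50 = -55*x + z*(30*x - 30) + 55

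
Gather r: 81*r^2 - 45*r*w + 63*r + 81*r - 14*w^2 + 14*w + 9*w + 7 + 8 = 81*r^2 + r*(144 - 45*w) - 14*w^2 + 23*w + 15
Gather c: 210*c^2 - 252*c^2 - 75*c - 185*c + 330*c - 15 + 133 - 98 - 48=-42*c^2 + 70*c - 28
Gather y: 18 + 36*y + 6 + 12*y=48*y + 24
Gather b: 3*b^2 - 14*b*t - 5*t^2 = 3*b^2 - 14*b*t - 5*t^2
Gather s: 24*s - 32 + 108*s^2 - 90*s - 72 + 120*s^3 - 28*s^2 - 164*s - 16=120*s^3 + 80*s^2 - 230*s - 120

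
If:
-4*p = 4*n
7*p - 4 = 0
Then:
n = -4/7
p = 4/7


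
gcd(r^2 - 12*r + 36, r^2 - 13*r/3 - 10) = r - 6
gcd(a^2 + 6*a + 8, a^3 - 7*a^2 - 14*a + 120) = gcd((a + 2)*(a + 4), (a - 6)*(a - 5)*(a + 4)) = a + 4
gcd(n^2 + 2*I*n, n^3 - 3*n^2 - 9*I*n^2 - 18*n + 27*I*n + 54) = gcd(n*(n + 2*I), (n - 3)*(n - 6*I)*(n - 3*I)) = 1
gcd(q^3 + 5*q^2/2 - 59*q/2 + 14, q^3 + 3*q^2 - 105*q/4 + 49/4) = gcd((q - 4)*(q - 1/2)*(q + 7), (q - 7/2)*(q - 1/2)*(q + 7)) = q^2 + 13*q/2 - 7/2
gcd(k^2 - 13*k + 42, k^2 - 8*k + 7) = k - 7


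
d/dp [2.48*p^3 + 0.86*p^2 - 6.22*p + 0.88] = 7.44*p^2 + 1.72*p - 6.22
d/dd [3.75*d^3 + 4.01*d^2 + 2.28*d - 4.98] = 11.25*d^2 + 8.02*d + 2.28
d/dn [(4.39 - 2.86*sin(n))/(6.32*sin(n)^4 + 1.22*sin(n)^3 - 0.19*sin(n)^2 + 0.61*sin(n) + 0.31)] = (54.2256*sin(n)^4 - 104.0008*sin(n)^3 - 16.6108*sin(n)^2 + 1.6682*sin(n) - 3.5645)*cos(n)/(39.9424*sin(n)^8 + 15.4208*sin(n)^7 - 0.9132*sin(n)^6 + 7.2468*sin(n)^5 + 5.4429*sin(n)^4 + 0.5246*sin(n)^3 + 0.2543*sin(n)^2 + 0.3782*sin(n) + 0.0961)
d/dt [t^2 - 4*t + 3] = 2*t - 4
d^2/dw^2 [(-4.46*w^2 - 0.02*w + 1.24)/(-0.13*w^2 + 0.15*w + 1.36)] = (-1.11022302462516e-16*w^4 + 0.174616*w^3 + 4.605432*w^2 + 0.166296000000001*w + 15.996008)/(0.002197*w^6 - 0.007605*w^5 - 0.060177*w^4 + 0.155745*w^3 + 0.629544*w^2 - 0.83232*w - 2.515456)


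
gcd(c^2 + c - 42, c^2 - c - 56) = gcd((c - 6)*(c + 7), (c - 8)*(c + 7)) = c + 7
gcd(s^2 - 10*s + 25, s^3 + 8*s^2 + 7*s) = 1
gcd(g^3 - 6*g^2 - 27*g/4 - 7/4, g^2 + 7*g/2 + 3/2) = g + 1/2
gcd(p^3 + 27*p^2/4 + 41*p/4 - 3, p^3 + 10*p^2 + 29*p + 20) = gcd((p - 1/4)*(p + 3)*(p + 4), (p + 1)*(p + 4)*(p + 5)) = p + 4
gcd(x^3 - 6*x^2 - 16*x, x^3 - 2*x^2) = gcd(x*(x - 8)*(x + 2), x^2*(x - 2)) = x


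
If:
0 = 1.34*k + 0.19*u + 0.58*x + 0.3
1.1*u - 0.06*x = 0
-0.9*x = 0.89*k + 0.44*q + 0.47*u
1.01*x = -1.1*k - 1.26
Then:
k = 0.63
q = 2.79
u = -0.11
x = -1.93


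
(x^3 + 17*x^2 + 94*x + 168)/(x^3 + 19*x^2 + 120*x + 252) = (x + 4)/(x + 6)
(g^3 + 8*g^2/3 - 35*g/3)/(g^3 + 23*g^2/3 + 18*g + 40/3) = g*(3*g^2 + 8*g - 35)/(3*g^3 + 23*g^2 + 54*g + 40)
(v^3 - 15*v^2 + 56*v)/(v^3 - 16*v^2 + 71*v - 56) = v/(v - 1)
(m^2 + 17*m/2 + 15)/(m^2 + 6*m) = (m + 5/2)/m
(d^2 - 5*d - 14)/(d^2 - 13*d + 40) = (d^2 - 5*d - 14)/(d^2 - 13*d + 40)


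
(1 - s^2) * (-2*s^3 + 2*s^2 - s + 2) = 2*s^5 - 2*s^4 - s^3 - s + 2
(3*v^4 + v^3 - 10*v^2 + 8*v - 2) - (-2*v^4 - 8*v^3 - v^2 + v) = 5*v^4 + 9*v^3 - 9*v^2 + 7*v - 2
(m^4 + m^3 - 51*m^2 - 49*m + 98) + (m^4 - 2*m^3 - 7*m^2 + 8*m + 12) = 2*m^4 - m^3 - 58*m^2 - 41*m + 110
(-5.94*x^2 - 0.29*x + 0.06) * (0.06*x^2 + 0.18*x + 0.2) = -0.3564*x^4 - 1.0866*x^3 - 1.2366*x^2 - 0.0472*x + 0.012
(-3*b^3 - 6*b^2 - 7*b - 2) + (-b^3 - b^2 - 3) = -4*b^3 - 7*b^2 - 7*b - 5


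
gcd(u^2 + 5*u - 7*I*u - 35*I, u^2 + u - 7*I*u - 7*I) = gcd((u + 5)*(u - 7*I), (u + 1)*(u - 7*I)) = u - 7*I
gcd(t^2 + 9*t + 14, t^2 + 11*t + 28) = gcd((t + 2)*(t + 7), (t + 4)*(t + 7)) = t + 7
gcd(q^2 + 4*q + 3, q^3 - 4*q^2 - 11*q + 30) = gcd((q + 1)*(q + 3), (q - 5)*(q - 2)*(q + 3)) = q + 3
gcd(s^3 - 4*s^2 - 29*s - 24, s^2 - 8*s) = s - 8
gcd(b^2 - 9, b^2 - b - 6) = b - 3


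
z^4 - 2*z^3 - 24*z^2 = z^2*(z - 6)*(z + 4)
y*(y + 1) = y^2 + y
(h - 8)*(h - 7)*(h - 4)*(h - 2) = h^4 - 21*h^3 + 154*h^2 - 456*h + 448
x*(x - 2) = x^2 - 2*x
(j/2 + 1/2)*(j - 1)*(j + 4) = j^3/2 + 2*j^2 - j/2 - 2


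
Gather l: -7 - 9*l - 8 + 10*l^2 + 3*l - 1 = 10*l^2 - 6*l - 16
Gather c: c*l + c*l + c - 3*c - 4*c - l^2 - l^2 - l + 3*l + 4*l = c*(2*l - 6) - 2*l^2 + 6*l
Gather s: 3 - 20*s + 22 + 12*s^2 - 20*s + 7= 12*s^2 - 40*s + 32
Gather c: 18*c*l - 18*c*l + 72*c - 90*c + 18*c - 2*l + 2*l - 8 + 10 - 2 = 0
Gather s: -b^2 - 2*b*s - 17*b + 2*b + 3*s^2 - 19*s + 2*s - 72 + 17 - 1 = -b^2 - 15*b + 3*s^2 + s*(-2*b - 17) - 56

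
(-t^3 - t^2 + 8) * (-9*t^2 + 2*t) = 9*t^5 + 7*t^4 - 2*t^3 - 72*t^2 + 16*t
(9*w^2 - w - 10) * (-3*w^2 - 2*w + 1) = -27*w^4 - 15*w^3 + 41*w^2 + 19*w - 10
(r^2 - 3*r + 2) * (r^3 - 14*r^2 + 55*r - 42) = r^5 - 17*r^4 + 99*r^3 - 235*r^2 + 236*r - 84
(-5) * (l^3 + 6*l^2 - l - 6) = -5*l^3 - 30*l^2 + 5*l + 30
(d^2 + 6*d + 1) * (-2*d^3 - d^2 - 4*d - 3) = -2*d^5 - 13*d^4 - 12*d^3 - 28*d^2 - 22*d - 3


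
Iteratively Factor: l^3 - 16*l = (l + 4)*(l^2 - 4*l) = (l - 4)*(l + 4)*(l)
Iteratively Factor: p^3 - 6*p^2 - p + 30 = (p - 3)*(p^2 - 3*p - 10) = (p - 5)*(p - 3)*(p + 2)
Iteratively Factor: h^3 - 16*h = (h)*(h^2 - 16) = h*(h - 4)*(h + 4)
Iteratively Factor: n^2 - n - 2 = (n + 1)*(n - 2)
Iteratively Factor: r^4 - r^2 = (r)*(r^3 - r) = r*(r - 1)*(r^2 + r) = r^2*(r - 1)*(r + 1)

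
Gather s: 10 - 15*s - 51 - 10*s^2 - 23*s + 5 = -10*s^2 - 38*s - 36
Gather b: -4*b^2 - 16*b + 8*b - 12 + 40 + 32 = -4*b^2 - 8*b + 60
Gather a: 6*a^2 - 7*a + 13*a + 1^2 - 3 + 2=6*a^2 + 6*a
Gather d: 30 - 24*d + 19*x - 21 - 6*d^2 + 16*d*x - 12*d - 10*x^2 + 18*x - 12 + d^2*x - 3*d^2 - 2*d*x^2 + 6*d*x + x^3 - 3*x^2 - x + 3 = d^2*(x - 9) + d*(-2*x^2 + 22*x - 36) + x^3 - 13*x^2 + 36*x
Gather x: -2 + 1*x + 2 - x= 0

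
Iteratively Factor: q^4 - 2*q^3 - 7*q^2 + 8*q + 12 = (q - 2)*(q^3 - 7*q - 6) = (q - 2)*(q + 1)*(q^2 - q - 6) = (q - 3)*(q - 2)*(q + 1)*(q + 2)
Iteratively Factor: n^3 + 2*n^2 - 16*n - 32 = (n - 4)*(n^2 + 6*n + 8) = (n - 4)*(n + 4)*(n + 2)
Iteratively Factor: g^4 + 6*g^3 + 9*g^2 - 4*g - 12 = (g + 3)*(g^3 + 3*g^2 - 4) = (g + 2)*(g + 3)*(g^2 + g - 2) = (g + 2)^2*(g + 3)*(g - 1)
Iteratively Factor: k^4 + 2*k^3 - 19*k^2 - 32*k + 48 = (k - 4)*(k^3 + 6*k^2 + 5*k - 12) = (k - 4)*(k - 1)*(k^2 + 7*k + 12) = (k - 4)*(k - 1)*(k + 3)*(k + 4)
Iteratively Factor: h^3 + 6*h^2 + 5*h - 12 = (h + 3)*(h^2 + 3*h - 4) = (h - 1)*(h + 3)*(h + 4)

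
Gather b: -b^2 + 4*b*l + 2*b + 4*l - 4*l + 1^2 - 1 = -b^2 + b*(4*l + 2)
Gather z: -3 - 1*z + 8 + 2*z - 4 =z + 1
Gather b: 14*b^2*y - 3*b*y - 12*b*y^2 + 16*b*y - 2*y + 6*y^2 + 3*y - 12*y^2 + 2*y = 14*b^2*y + b*(-12*y^2 + 13*y) - 6*y^2 + 3*y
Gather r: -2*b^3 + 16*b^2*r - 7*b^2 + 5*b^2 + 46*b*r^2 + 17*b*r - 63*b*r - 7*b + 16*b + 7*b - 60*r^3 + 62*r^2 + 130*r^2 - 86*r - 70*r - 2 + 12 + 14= -2*b^3 - 2*b^2 + 16*b - 60*r^3 + r^2*(46*b + 192) + r*(16*b^2 - 46*b - 156) + 24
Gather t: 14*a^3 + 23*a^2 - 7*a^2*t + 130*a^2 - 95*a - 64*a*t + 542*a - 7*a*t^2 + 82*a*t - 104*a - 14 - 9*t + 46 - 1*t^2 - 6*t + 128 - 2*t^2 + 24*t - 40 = 14*a^3 + 153*a^2 + 343*a + t^2*(-7*a - 3) + t*(-7*a^2 + 18*a + 9) + 120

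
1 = 1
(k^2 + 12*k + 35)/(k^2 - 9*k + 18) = (k^2 + 12*k + 35)/(k^2 - 9*k + 18)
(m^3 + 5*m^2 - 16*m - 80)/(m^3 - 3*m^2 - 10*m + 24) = (m^2 + 9*m + 20)/(m^2 + m - 6)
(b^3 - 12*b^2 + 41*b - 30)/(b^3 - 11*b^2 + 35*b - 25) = (b - 6)/(b - 5)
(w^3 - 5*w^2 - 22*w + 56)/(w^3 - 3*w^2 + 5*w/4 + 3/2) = 4*(w^2 - 3*w - 28)/(4*w^2 - 4*w - 3)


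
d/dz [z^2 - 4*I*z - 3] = 2*z - 4*I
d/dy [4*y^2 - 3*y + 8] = 8*y - 3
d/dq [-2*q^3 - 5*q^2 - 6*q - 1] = -6*q^2 - 10*q - 6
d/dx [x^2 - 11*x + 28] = 2*x - 11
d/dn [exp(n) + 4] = exp(n)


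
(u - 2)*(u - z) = u^2 - u*z - 2*u + 2*z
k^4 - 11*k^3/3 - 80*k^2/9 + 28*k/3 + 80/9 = (k - 5)*(k - 4/3)*(k + 2/3)*(k + 2)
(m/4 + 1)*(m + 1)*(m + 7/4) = m^3/4 + 27*m^2/16 + 51*m/16 + 7/4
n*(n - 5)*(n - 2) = n^3 - 7*n^2 + 10*n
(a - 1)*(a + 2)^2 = a^3 + 3*a^2 - 4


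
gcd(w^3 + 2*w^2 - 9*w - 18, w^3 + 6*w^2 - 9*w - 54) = w^2 - 9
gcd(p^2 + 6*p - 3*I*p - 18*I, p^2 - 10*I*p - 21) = p - 3*I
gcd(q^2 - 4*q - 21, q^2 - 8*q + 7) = q - 7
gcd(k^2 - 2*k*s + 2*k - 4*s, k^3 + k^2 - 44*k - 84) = k + 2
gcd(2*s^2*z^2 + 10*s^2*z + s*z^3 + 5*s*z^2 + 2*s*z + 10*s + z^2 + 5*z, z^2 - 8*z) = 1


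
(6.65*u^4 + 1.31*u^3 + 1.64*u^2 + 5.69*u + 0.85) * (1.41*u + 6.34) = 9.3765*u^5 + 44.0081*u^4 + 10.6178*u^3 + 18.4205*u^2 + 37.2731*u + 5.389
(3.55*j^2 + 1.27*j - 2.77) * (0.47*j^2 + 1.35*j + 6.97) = 1.6685*j^4 + 5.3894*j^3 + 25.1561*j^2 + 5.1124*j - 19.3069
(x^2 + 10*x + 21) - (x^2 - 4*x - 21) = 14*x + 42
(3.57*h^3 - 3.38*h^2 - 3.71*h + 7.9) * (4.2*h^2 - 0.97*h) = 14.994*h^5 - 17.6589*h^4 - 12.3034*h^3 + 36.7787*h^2 - 7.663*h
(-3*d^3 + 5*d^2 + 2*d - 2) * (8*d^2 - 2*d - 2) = -24*d^5 + 46*d^4 + 12*d^3 - 30*d^2 + 4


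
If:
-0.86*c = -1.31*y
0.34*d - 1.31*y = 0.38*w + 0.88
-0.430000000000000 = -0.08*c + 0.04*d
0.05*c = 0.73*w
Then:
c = -22.01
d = -54.77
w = -1.51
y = -14.45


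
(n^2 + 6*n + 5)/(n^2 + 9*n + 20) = (n + 1)/(n + 4)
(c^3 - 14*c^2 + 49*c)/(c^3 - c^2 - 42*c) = (c - 7)/(c + 6)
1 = 1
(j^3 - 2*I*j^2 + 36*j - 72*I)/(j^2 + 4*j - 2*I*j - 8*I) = (j^2 + 36)/(j + 4)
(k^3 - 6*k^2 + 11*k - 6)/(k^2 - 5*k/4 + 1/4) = 4*(k^2 - 5*k + 6)/(4*k - 1)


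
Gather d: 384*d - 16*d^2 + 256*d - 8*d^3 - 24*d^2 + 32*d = -8*d^3 - 40*d^2 + 672*d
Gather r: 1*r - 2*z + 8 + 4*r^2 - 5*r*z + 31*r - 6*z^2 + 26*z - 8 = 4*r^2 + r*(32 - 5*z) - 6*z^2 + 24*z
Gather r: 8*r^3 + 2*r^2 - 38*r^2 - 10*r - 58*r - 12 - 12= 8*r^3 - 36*r^2 - 68*r - 24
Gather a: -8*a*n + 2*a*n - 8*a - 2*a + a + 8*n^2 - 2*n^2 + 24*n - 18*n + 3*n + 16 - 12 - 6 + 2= a*(-6*n - 9) + 6*n^2 + 9*n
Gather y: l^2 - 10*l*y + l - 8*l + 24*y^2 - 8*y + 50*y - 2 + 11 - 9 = l^2 - 7*l + 24*y^2 + y*(42 - 10*l)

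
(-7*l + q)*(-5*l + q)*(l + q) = 35*l^3 + 23*l^2*q - 11*l*q^2 + q^3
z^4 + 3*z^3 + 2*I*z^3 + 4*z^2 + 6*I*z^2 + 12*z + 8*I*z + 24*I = (z + 3)*(z - 2*I)*(z + 2*I)^2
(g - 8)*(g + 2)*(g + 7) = g^3 + g^2 - 58*g - 112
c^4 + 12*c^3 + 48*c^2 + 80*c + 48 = (c + 2)^3*(c + 6)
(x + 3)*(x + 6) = x^2 + 9*x + 18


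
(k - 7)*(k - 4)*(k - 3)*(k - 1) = k^4 - 15*k^3 + 75*k^2 - 145*k + 84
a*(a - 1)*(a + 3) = a^3 + 2*a^2 - 3*a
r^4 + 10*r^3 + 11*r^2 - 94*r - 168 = (r - 3)*(r + 2)*(r + 4)*(r + 7)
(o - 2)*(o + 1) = o^2 - o - 2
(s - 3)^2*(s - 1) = s^3 - 7*s^2 + 15*s - 9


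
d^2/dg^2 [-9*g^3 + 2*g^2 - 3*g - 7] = 4 - 54*g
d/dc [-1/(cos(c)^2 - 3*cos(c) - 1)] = (3 - 2*cos(c))*sin(c)/(sin(c)^2 + 3*cos(c))^2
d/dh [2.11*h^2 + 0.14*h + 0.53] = 4.22*h + 0.14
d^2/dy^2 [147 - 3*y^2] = -6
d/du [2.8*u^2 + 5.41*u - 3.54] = 5.6*u + 5.41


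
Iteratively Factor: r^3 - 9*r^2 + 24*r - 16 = (r - 1)*(r^2 - 8*r + 16) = (r - 4)*(r - 1)*(r - 4)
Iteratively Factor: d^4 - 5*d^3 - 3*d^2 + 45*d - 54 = (d + 3)*(d^3 - 8*d^2 + 21*d - 18) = (d - 2)*(d + 3)*(d^2 - 6*d + 9) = (d - 3)*(d - 2)*(d + 3)*(d - 3)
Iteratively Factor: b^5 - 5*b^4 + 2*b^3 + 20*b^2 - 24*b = (b - 3)*(b^4 - 2*b^3 - 4*b^2 + 8*b) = (b - 3)*(b - 2)*(b^3 - 4*b) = b*(b - 3)*(b - 2)*(b^2 - 4) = b*(b - 3)*(b - 2)^2*(b + 2)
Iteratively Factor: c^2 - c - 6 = (c + 2)*(c - 3)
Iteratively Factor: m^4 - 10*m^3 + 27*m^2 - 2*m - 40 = (m - 5)*(m^3 - 5*m^2 + 2*m + 8) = (m - 5)*(m - 2)*(m^2 - 3*m - 4) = (m - 5)*(m - 4)*(m - 2)*(m + 1)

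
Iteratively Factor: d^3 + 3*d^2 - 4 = (d + 2)*(d^2 + d - 2) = (d + 2)^2*(d - 1)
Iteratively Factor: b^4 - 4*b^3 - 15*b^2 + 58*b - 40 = (b - 1)*(b^3 - 3*b^2 - 18*b + 40) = (b - 1)*(b + 4)*(b^2 - 7*b + 10) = (b - 5)*(b - 1)*(b + 4)*(b - 2)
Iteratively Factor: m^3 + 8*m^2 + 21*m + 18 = (m + 2)*(m^2 + 6*m + 9) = (m + 2)*(m + 3)*(m + 3)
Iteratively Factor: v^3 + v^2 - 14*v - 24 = (v - 4)*(v^2 + 5*v + 6) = (v - 4)*(v + 2)*(v + 3)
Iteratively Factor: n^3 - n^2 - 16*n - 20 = (n + 2)*(n^2 - 3*n - 10) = (n - 5)*(n + 2)*(n + 2)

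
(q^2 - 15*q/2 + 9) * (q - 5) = q^3 - 25*q^2/2 + 93*q/2 - 45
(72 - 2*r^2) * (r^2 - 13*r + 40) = -2*r^4 + 26*r^3 - 8*r^2 - 936*r + 2880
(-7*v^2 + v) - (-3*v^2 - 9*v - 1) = -4*v^2 + 10*v + 1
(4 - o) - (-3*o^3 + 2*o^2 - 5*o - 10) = 3*o^3 - 2*o^2 + 4*o + 14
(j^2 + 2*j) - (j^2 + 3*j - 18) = 18 - j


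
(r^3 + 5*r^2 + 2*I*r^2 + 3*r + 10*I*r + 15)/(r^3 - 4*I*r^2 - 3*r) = (r^2 + r*(5 + 3*I) + 15*I)/(r*(r - 3*I))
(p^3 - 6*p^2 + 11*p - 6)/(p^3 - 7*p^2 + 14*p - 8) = (p - 3)/(p - 4)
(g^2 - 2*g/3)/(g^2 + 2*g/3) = (3*g - 2)/(3*g + 2)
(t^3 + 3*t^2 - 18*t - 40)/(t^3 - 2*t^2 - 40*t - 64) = (t^2 + t - 20)/(t^2 - 4*t - 32)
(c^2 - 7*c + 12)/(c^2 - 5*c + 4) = (c - 3)/(c - 1)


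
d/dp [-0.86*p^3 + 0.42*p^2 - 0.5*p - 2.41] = -2.58*p^2 + 0.84*p - 0.5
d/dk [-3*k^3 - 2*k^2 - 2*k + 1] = -9*k^2 - 4*k - 2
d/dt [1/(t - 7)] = -1/(t - 7)^2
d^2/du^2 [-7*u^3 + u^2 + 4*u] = 2 - 42*u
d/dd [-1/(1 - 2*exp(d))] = -2*exp(d)/(2*exp(d) - 1)^2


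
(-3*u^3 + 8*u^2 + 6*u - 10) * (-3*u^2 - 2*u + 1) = 9*u^5 - 18*u^4 - 37*u^3 + 26*u^2 + 26*u - 10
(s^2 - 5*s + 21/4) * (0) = 0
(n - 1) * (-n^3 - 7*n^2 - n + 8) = -n^4 - 6*n^3 + 6*n^2 + 9*n - 8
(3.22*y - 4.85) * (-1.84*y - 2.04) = -5.9248*y^2 + 2.3552*y + 9.894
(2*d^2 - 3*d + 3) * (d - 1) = 2*d^3 - 5*d^2 + 6*d - 3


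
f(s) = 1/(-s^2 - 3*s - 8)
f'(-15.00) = 0.00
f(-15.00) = -0.00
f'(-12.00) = 0.00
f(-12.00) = -0.00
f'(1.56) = 0.03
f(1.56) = -0.07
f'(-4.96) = -0.02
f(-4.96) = -0.06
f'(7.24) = 0.00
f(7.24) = -0.01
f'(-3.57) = -0.04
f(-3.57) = -0.10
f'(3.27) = 0.01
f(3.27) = -0.04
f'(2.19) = 0.02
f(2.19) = -0.05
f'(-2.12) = -0.03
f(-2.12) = -0.16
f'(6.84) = 0.00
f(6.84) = -0.01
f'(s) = (2*s + 3)/(-s^2 - 3*s - 8)^2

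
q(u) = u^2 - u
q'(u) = 2*u - 1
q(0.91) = -0.08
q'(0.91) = 0.82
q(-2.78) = 10.51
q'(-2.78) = -6.56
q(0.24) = -0.18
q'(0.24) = -0.52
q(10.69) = 103.59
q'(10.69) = 20.38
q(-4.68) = 26.58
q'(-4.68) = -10.36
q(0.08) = -0.07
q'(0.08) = -0.84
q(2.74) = 4.77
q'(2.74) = 4.48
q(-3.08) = 12.57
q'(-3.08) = -7.16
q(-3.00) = 12.00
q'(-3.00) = -7.00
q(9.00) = 72.00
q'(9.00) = 17.00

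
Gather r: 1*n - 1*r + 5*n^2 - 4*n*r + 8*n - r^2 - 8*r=5*n^2 + 9*n - r^2 + r*(-4*n - 9)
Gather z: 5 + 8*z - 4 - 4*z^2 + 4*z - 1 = -4*z^2 + 12*z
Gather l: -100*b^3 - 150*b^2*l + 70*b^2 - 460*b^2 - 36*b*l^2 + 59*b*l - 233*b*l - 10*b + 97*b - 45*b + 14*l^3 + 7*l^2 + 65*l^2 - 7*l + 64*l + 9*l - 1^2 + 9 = -100*b^3 - 390*b^2 + 42*b + 14*l^3 + l^2*(72 - 36*b) + l*(-150*b^2 - 174*b + 66) + 8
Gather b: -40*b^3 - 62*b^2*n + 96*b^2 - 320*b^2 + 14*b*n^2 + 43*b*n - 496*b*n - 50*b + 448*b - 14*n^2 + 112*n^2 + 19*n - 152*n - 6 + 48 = -40*b^3 + b^2*(-62*n - 224) + b*(14*n^2 - 453*n + 398) + 98*n^2 - 133*n + 42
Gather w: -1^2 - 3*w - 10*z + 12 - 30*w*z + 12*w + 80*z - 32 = w*(9 - 30*z) + 70*z - 21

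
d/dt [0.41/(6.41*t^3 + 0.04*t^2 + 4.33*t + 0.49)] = (-7.8843*t^2 - 0.0328*t - 1.7753)/(6.41*t^3 + 0.04*t^2 + 4.33*t + 0.49)^2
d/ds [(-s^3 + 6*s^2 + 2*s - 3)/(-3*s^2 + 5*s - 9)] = (3*s^4 - 10*s^3 + 63*s^2 - 126*s - 3)/(9*s^4 - 30*s^3 + 79*s^2 - 90*s + 81)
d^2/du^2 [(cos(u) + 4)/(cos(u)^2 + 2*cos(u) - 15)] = (-9*(1 - cos(2*u))^2*cos(u)/4 - 7*(1 - cos(2*u))^2/2 - 581*cos(u)/2 - 145*cos(2*u) - 30*cos(3*u) + cos(5*u)/2 + 81)/((cos(u) - 3)^3*(cos(u) + 5)^3)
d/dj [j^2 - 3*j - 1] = 2*j - 3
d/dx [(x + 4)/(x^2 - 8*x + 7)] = (x^2 - 8*x - 2*(x - 4)*(x + 4) + 7)/(x^2 - 8*x + 7)^2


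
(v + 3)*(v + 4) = v^2 + 7*v + 12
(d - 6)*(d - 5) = d^2 - 11*d + 30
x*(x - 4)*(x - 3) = x^3 - 7*x^2 + 12*x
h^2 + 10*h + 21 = (h + 3)*(h + 7)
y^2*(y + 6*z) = y^3 + 6*y^2*z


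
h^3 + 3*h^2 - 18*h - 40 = (h - 4)*(h + 2)*(h + 5)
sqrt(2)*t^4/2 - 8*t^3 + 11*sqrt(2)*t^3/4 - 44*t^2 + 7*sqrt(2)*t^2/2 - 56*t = t*(t + 7/2)*(t - 8*sqrt(2))*(sqrt(2)*t/2 + sqrt(2))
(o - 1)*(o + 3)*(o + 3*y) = o^3 + 3*o^2*y + 2*o^2 + 6*o*y - 3*o - 9*y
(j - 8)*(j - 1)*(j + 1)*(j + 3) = j^4 - 5*j^3 - 25*j^2 + 5*j + 24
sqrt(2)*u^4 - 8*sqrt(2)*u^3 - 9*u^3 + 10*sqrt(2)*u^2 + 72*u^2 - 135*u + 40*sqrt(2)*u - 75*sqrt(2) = (u - 5)*(u - 3)*(u - 5*sqrt(2))*(sqrt(2)*u + 1)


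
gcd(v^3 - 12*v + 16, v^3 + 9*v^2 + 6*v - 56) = v^2 + 2*v - 8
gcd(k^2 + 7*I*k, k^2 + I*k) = k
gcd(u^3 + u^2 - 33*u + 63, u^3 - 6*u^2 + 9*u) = u^2 - 6*u + 9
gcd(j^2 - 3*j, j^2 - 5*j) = j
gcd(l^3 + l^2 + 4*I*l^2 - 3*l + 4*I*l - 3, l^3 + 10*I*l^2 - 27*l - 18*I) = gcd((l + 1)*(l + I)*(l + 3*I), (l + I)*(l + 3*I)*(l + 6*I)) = l^2 + 4*I*l - 3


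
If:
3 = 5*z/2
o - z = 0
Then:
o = 6/5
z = 6/5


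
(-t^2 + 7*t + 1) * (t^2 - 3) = -t^4 + 7*t^3 + 4*t^2 - 21*t - 3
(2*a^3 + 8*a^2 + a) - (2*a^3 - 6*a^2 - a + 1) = 14*a^2 + 2*a - 1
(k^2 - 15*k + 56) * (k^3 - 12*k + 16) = k^5 - 15*k^4 + 44*k^3 + 196*k^2 - 912*k + 896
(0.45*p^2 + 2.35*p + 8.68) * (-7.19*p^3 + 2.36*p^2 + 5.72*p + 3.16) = -3.2355*p^5 - 15.8345*p^4 - 54.2892*p^3 + 35.3488*p^2 + 57.0756*p + 27.4288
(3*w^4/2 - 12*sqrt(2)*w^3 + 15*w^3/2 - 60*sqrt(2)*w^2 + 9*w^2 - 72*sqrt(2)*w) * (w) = 3*w^5/2 - 12*sqrt(2)*w^4 + 15*w^4/2 - 60*sqrt(2)*w^3 + 9*w^3 - 72*sqrt(2)*w^2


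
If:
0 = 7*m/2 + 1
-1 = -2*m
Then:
No Solution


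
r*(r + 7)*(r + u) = r^3 + r^2*u + 7*r^2 + 7*r*u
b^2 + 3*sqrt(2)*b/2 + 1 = (b + sqrt(2)/2)*(b + sqrt(2))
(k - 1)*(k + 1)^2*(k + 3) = k^4 + 4*k^3 + 2*k^2 - 4*k - 3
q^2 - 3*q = q*(q - 3)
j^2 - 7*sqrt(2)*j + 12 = (j - 6*sqrt(2))*(j - sqrt(2))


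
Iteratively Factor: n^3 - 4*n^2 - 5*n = (n + 1)*(n^2 - 5*n) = (n - 5)*(n + 1)*(n)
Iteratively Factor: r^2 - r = (r)*(r - 1)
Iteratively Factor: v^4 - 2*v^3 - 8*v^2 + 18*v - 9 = (v - 1)*(v^3 - v^2 - 9*v + 9) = (v - 3)*(v - 1)*(v^2 + 2*v - 3) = (v - 3)*(v - 1)*(v + 3)*(v - 1)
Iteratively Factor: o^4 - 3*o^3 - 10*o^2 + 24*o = (o - 4)*(o^3 + o^2 - 6*o) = (o - 4)*(o + 3)*(o^2 - 2*o) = (o - 4)*(o - 2)*(o + 3)*(o)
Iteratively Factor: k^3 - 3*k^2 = (k)*(k^2 - 3*k) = k^2*(k - 3)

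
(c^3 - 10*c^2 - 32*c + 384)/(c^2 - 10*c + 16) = (c^2 - 2*c - 48)/(c - 2)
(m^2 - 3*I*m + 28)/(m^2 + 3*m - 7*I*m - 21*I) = (m + 4*I)/(m + 3)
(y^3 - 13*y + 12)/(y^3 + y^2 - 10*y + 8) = (y - 3)/(y - 2)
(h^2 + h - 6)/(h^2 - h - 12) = (h - 2)/(h - 4)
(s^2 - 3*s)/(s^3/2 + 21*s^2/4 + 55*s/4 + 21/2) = 4*s*(s - 3)/(2*s^3 + 21*s^2 + 55*s + 42)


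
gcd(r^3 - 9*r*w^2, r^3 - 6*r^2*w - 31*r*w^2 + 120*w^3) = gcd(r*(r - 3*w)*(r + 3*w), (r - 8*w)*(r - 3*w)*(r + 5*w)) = r - 3*w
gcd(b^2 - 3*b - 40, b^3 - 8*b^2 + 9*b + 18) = 1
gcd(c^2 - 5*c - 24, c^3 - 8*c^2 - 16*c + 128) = c - 8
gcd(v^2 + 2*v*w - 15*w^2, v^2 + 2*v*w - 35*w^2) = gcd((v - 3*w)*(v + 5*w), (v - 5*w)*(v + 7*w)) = 1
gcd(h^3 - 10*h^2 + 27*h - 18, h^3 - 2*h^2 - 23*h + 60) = h - 3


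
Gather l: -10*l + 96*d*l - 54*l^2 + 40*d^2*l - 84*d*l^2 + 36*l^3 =36*l^3 + l^2*(-84*d - 54) + l*(40*d^2 + 96*d - 10)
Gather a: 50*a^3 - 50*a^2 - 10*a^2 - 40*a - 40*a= 50*a^3 - 60*a^2 - 80*a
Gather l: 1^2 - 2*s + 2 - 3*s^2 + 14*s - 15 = -3*s^2 + 12*s - 12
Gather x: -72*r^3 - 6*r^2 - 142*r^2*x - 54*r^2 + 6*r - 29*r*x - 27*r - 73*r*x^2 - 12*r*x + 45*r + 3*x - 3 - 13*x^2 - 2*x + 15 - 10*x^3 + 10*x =-72*r^3 - 60*r^2 + 24*r - 10*x^3 + x^2*(-73*r - 13) + x*(-142*r^2 - 41*r + 11) + 12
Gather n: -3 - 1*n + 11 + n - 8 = 0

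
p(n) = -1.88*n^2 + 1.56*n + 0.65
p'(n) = 1.56 - 3.76*n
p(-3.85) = -33.22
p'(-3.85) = 16.04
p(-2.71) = -17.38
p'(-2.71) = 11.75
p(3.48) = -16.69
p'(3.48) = -11.52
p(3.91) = -21.99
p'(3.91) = -13.14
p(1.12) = 0.04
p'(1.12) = -2.65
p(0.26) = 0.93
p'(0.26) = 0.58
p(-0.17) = 0.33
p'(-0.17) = 2.20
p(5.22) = -42.43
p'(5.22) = -18.07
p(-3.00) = -20.95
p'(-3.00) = 12.84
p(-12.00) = -288.79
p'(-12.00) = 46.68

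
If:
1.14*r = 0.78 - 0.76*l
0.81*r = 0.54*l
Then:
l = 0.51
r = 0.34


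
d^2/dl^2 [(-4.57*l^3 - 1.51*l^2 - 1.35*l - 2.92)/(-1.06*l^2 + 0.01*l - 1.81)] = (-14.469358*l^3 + 1.80665400000001*l^2 + 74.10429*l - 1.261348)/(1.191016*l^6 - 0.033708*l^5 + 6.101466*l^4 - 0.115117*l^3 + 10.418541*l^2 - 0.098283*l + 5.929741)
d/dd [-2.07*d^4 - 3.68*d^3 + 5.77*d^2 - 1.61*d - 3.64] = -8.28*d^3 - 11.04*d^2 + 11.54*d - 1.61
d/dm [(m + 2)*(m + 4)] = 2*m + 6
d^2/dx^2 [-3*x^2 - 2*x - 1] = -6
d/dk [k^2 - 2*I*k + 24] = 2*k - 2*I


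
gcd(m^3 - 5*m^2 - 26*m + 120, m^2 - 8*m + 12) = m - 6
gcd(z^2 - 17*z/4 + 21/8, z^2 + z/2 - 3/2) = 1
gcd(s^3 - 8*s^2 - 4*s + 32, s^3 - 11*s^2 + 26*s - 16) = s^2 - 10*s + 16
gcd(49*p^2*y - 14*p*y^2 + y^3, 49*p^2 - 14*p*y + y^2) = 49*p^2 - 14*p*y + y^2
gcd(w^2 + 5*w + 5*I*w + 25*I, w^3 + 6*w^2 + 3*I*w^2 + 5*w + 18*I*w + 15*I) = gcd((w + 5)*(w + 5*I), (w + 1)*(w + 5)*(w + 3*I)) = w + 5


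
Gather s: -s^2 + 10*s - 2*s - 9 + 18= -s^2 + 8*s + 9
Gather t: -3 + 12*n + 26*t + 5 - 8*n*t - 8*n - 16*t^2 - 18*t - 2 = 4*n - 16*t^2 + t*(8 - 8*n)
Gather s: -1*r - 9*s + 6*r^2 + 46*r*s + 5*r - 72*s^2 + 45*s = 6*r^2 + 4*r - 72*s^2 + s*(46*r + 36)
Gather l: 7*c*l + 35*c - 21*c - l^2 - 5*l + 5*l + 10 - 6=7*c*l + 14*c - l^2 + 4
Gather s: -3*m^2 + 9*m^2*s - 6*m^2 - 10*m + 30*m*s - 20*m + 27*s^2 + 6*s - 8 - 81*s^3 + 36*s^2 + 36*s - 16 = -9*m^2 - 30*m - 81*s^3 + 63*s^2 + s*(9*m^2 + 30*m + 42) - 24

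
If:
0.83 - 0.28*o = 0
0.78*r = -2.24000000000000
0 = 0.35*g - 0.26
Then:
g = 0.74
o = 2.96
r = -2.87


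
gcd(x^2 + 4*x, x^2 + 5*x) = x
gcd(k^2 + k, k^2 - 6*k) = k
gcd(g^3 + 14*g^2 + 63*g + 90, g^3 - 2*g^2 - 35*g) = g + 5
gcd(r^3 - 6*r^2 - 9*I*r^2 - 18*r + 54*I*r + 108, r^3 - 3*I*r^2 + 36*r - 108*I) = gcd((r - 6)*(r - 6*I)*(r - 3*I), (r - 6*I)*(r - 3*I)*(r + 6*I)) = r^2 - 9*I*r - 18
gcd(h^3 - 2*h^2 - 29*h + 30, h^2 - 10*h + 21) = 1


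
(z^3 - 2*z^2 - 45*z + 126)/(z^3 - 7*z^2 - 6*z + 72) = (z^2 + 4*z - 21)/(z^2 - z - 12)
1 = 1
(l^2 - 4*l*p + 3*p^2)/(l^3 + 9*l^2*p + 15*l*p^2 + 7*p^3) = (l^2 - 4*l*p + 3*p^2)/(l^3 + 9*l^2*p + 15*l*p^2 + 7*p^3)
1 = 1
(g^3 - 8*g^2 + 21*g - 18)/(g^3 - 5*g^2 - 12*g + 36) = (g^2 - 6*g + 9)/(g^2 - 3*g - 18)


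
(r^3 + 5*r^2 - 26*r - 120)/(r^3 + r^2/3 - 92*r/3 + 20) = 3*(r + 4)/(3*r - 2)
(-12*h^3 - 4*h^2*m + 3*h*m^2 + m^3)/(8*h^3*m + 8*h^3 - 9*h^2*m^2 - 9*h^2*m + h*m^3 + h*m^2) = (-12*h^3 - 4*h^2*m + 3*h*m^2 + m^3)/(h*(8*h^2*m + 8*h^2 - 9*h*m^2 - 9*h*m + m^3 + m^2))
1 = 1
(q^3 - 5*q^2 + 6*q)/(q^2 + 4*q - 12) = q*(q - 3)/(q + 6)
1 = 1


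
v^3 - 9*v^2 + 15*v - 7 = (v - 7)*(v - 1)^2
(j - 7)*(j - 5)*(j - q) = j^3 - j^2*q - 12*j^2 + 12*j*q + 35*j - 35*q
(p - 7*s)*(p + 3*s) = p^2 - 4*p*s - 21*s^2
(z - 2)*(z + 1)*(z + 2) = z^3 + z^2 - 4*z - 4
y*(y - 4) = y^2 - 4*y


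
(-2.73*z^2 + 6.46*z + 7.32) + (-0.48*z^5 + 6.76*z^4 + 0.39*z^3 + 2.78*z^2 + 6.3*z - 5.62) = -0.48*z^5 + 6.76*z^4 + 0.39*z^3 + 0.0499999999999998*z^2 + 12.76*z + 1.7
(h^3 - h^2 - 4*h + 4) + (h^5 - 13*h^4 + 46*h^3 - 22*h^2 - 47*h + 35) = h^5 - 13*h^4 + 47*h^3 - 23*h^2 - 51*h + 39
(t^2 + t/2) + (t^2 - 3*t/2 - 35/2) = 2*t^2 - t - 35/2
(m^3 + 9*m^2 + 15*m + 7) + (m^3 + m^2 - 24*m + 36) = 2*m^3 + 10*m^2 - 9*m + 43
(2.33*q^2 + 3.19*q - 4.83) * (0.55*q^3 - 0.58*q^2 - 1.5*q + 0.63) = 1.2815*q^5 + 0.4031*q^4 - 8.0017*q^3 - 0.515700000000001*q^2 + 9.2547*q - 3.0429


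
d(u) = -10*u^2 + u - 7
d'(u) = 1 - 20*u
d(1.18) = -19.74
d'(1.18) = -22.60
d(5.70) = -326.20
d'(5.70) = -113.00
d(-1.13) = -20.90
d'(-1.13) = 23.60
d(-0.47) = -9.68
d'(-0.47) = 10.40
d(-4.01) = -171.81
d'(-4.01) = 81.20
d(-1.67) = -36.56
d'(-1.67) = 34.40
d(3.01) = -94.59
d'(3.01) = -59.20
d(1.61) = -31.31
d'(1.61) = -31.20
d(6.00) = -361.00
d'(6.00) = -119.00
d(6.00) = -361.00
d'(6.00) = -119.00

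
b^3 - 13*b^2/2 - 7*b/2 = b*(b - 7)*(b + 1/2)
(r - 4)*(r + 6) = r^2 + 2*r - 24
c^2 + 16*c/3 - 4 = (c - 2/3)*(c + 6)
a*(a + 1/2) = a^2 + a/2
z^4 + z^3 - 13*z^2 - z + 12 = (z - 3)*(z - 1)*(z + 1)*(z + 4)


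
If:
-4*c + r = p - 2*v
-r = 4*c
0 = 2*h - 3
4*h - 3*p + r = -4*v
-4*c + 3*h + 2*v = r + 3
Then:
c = -3/8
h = 3/2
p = 3/2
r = 3/2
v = -3/4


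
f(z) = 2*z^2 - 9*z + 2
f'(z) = 4*z - 9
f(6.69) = 31.30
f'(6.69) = 17.76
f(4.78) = 4.68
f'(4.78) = 10.12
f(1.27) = -6.20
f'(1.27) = -3.92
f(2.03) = -8.03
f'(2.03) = -0.88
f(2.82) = -7.48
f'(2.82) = 2.28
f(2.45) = -8.04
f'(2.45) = 0.80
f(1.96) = -7.96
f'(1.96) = -1.16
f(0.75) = -3.62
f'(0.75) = -6.00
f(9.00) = 83.00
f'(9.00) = 27.00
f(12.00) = 182.00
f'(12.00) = 39.00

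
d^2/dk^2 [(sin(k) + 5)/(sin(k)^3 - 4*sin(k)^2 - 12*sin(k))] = (-4*sin(k)^4 - 33*sin(k)^3 + 162*sin(k)^2 - 116*sin(k) - 984 - 600/sin(k) + 1440/sin(k)^2 + 1440/sin(k)^3)/((sin(k) - 6)^3*(sin(k) + 2)^3)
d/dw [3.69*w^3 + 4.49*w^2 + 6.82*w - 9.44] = 11.07*w^2 + 8.98*w + 6.82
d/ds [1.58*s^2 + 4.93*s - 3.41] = 3.16*s + 4.93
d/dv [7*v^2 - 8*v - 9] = 14*v - 8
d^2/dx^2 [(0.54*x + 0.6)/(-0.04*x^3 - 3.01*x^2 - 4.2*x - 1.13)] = (-0.005184*x^5 - 0.401616*x^4 - 10.759308*x^3 - 32.928264*x^2 - 34.328268*x - 11.96076)/(6.4e-5*x^9 + 0.014448*x^8 + 1.107372*x^7 + 30.310405*x^6 + 117.090372*x^5 + 191.141979*x^4 + 159.953988*x^3 + 71.330007*x^2 + 16.08894*x + 1.442897)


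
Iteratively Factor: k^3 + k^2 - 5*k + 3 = (k + 3)*(k^2 - 2*k + 1) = (k - 1)*(k + 3)*(k - 1)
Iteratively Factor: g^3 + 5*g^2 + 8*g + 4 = (g + 2)*(g^2 + 3*g + 2) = (g + 2)^2*(g + 1)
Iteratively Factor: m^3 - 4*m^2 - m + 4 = (m - 1)*(m^2 - 3*m - 4) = (m - 4)*(m - 1)*(m + 1)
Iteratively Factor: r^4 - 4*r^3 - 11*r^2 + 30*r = (r - 5)*(r^3 + r^2 - 6*r) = (r - 5)*(r - 2)*(r^2 + 3*r) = (r - 5)*(r - 2)*(r + 3)*(r)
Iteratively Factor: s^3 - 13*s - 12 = (s + 3)*(s^2 - 3*s - 4) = (s + 1)*(s + 3)*(s - 4)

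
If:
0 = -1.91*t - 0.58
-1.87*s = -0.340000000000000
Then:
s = 0.18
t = -0.30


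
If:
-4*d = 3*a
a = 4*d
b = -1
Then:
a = 0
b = -1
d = 0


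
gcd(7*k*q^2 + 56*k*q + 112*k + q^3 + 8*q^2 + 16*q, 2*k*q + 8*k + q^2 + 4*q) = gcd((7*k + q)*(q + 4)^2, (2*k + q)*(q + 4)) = q + 4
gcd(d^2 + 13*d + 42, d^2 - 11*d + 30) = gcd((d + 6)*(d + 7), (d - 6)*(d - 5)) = 1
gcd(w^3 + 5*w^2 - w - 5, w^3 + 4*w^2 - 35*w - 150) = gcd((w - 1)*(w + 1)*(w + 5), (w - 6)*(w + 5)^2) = w + 5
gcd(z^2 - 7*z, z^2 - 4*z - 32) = 1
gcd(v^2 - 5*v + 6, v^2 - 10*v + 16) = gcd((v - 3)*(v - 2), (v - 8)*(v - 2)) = v - 2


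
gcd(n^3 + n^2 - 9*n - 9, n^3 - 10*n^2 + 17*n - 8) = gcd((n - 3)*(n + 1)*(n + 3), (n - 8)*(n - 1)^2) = 1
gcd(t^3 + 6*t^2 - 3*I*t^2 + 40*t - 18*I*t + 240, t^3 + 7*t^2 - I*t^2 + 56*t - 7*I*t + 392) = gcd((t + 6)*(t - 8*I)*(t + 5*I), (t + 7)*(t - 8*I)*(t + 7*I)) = t - 8*I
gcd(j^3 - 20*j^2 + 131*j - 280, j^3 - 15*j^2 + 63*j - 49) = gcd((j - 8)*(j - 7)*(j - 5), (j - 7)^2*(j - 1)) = j - 7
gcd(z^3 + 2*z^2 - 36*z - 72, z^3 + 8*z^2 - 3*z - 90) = z + 6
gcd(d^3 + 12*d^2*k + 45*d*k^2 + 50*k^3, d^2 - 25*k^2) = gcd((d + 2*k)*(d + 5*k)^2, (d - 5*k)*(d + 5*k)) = d + 5*k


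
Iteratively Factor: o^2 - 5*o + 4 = (o - 1)*(o - 4)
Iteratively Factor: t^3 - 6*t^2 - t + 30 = (t + 2)*(t^2 - 8*t + 15) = (t - 3)*(t + 2)*(t - 5)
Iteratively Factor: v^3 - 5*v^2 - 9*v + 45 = (v + 3)*(v^2 - 8*v + 15) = (v - 5)*(v + 3)*(v - 3)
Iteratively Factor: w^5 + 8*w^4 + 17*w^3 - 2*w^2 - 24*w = (w + 3)*(w^4 + 5*w^3 + 2*w^2 - 8*w) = w*(w + 3)*(w^3 + 5*w^2 + 2*w - 8) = w*(w + 2)*(w + 3)*(w^2 + 3*w - 4) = w*(w - 1)*(w + 2)*(w + 3)*(w + 4)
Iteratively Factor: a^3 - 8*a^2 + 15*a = (a - 3)*(a^2 - 5*a) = (a - 5)*(a - 3)*(a)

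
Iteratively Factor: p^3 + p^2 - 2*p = (p + 2)*(p^2 - p) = p*(p + 2)*(p - 1)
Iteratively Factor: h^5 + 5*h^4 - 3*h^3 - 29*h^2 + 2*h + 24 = (h + 4)*(h^4 + h^3 - 7*h^2 - h + 6) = (h - 1)*(h + 4)*(h^3 + 2*h^2 - 5*h - 6) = (h - 2)*(h - 1)*(h + 4)*(h^2 + 4*h + 3) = (h - 2)*(h - 1)*(h + 1)*(h + 4)*(h + 3)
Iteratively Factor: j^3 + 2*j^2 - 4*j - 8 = (j + 2)*(j^2 - 4) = (j - 2)*(j + 2)*(j + 2)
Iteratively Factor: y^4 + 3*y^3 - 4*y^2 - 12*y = (y)*(y^3 + 3*y^2 - 4*y - 12) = y*(y + 3)*(y^2 - 4) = y*(y - 2)*(y + 3)*(y + 2)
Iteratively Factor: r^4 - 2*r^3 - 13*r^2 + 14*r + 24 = (r + 1)*(r^3 - 3*r^2 - 10*r + 24) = (r + 1)*(r + 3)*(r^2 - 6*r + 8) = (r - 4)*(r + 1)*(r + 3)*(r - 2)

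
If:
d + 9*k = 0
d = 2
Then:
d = 2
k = -2/9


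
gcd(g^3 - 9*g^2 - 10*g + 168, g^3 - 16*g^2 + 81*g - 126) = g^2 - 13*g + 42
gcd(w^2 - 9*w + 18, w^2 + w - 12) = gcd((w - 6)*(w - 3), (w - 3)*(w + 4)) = w - 3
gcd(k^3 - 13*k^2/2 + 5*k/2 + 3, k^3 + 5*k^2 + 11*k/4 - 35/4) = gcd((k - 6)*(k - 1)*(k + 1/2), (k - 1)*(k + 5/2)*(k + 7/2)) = k - 1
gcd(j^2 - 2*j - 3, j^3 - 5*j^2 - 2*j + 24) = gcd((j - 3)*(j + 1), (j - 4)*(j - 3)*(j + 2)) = j - 3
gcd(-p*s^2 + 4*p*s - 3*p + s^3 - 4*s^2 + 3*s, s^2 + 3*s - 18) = s - 3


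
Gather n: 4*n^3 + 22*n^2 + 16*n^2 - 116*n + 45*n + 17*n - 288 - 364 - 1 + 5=4*n^3 + 38*n^2 - 54*n - 648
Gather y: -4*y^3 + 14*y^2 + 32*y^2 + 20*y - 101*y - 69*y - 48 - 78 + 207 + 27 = -4*y^3 + 46*y^2 - 150*y + 108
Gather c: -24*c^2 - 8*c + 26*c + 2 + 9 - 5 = -24*c^2 + 18*c + 6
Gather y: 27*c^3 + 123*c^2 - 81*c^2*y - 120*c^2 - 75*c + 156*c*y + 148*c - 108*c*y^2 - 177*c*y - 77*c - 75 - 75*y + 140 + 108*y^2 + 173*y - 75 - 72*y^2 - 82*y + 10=27*c^3 + 3*c^2 - 4*c + y^2*(36 - 108*c) + y*(-81*c^2 - 21*c + 16)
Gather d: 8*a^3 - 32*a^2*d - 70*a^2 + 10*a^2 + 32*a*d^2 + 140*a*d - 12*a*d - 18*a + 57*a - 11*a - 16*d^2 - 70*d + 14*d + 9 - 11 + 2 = 8*a^3 - 60*a^2 + 28*a + d^2*(32*a - 16) + d*(-32*a^2 + 128*a - 56)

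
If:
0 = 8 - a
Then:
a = 8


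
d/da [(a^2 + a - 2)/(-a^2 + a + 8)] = 2*(a^2 + 6*a + 5)/(a^4 - 2*a^3 - 15*a^2 + 16*a + 64)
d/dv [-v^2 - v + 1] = -2*v - 1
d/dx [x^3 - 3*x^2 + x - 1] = 3*x^2 - 6*x + 1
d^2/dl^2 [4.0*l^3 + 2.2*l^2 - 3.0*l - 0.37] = 24.0*l + 4.4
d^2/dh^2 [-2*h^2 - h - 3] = -4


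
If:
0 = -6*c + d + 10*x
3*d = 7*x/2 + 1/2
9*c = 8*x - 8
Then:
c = -544/315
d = -14/15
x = -33/35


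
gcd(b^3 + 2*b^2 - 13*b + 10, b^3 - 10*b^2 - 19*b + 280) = b + 5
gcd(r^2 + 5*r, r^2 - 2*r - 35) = r + 5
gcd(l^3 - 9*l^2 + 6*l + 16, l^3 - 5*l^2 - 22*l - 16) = l^2 - 7*l - 8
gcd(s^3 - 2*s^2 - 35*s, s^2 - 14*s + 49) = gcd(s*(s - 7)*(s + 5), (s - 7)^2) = s - 7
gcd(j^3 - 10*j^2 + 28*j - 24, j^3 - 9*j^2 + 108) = j - 6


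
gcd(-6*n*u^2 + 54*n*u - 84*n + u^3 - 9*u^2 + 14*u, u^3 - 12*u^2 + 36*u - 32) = u - 2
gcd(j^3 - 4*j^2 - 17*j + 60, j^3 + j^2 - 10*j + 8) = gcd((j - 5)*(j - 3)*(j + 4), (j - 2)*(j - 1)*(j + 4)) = j + 4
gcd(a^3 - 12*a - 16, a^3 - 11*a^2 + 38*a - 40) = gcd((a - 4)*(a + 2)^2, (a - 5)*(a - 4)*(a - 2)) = a - 4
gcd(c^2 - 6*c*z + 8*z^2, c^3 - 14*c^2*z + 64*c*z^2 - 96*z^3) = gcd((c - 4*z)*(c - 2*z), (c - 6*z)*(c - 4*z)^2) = -c + 4*z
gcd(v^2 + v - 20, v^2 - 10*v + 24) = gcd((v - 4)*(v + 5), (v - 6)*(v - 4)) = v - 4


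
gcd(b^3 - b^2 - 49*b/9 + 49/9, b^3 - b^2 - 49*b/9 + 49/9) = b^3 - b^2 - 49*b/9 + 49/9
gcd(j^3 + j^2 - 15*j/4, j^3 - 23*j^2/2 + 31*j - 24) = j - 3/2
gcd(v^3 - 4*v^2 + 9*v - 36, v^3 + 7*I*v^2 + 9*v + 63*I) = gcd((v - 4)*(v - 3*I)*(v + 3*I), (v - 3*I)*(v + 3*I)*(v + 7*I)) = v^2 + 9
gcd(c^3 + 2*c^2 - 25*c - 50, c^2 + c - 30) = c - 5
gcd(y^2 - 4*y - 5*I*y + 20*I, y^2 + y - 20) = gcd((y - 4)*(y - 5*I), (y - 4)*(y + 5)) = y - 4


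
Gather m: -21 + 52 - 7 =24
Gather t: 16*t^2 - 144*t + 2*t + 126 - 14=16*t^2 - 142*t + 112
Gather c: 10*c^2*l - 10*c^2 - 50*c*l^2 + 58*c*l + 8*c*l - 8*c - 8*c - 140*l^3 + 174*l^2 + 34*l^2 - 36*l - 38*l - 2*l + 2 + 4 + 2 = c^2*(10*l - 10) + c*(-50*l^2 + 66*l - 16) - 140*l^3 + 208*l^2 - 76*l + 8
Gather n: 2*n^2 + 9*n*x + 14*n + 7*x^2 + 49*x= 2*n^2 + n*(9*x + 14) + 7*x^2 + 49*x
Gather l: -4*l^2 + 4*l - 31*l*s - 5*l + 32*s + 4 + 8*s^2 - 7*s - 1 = -4*l^2 + l*(-31*s - 1) + 8*s^2 + 25*s + 3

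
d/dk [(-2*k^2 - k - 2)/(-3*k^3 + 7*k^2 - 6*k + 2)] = (-6*k^4 - 6*k^3 + k^2 + 20*k - 14)/(9*k^6 - 42*k^5 + 85*k^4 - 96*k^3 + 64*k^2 - 24*k + 4)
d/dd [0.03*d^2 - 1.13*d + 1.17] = 0.06*d - 1.13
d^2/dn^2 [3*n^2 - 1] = 6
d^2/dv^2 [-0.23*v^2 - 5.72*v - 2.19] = -0.460000000000000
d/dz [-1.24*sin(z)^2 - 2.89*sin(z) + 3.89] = -(2.48*sin(z) + 2.89)*cos(z)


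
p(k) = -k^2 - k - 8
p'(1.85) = -4.70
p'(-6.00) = 11.00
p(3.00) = -20.00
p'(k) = -2*k - 1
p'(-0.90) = 0.80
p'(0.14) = -1.28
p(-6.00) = -38.00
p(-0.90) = -7.91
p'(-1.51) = 2.02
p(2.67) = -17.80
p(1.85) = -13.27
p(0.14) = -8.16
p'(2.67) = -6.34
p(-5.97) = -37.67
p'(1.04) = -3.08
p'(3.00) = -7.00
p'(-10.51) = 20.02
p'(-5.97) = 10.94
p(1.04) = -10.12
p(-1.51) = -8.77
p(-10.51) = -107.95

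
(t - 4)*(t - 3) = t^2 - 7*t + 12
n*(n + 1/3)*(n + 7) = n^3 + 22*n^2/3 + 7*n/3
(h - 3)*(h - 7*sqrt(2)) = h^2 - 7*sqrt(2)*h - 3*h + 21*sqrt(2)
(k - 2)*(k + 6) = k^2 + 4*k - 12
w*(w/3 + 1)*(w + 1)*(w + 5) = w^4/3 + 3*w^3 + 23*w^2/3 + 5*w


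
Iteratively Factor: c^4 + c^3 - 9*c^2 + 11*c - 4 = (c + 4)*(c^3 - 3*c^2 + 3*c - 1) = (c - 1)*(c + 4)*(c^2 - 2*c + 1) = (c - 1)^2*(c + 4)*(c - 1)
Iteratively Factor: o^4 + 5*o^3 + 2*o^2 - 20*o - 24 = (o - 2)*(o^3 + 7*o^2 + 16*o + 12) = (o - 2)*(o + 3)*(o^2 + 4*o + 4) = (o - 2)*(o + 2)*(o + 3)*(o + 2)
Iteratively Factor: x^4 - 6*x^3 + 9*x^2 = (x - 3)*(x^3 - 3*x^2) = x*(x - 3)*(x^2 - 3*x) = x^2*(x - 3)*(x - 3)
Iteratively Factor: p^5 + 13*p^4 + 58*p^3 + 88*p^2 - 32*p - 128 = (p + 4)*(p^4 + 9*p^3 + 22*p^2 - 32) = (p + 2)*(p + 4)*(p^3 + 7*p^2 + 8*p - 16) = (p + 2)*(p + 4)^2*(p^2 + 3*p - 4) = (p + 2)*(p + 4)^3*(p - 1)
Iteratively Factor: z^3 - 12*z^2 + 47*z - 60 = (z - 3)*(z^2 - 9*z + 20) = (z - 4)*(z - 3)*(z - 5)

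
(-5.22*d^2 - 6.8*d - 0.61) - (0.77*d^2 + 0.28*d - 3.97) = -5.99*d^2 - 7.08*d + 3.36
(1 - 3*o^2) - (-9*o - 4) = -3*o^2 + 9*o + 5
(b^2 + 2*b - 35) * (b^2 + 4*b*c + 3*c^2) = b^4 + 4*b^3*c + 2*b^3 + 3*b^2*c^2 + 8*b^2*c - 35*b^2 + 6*b*c^2 - 140*b*c - 105*c^2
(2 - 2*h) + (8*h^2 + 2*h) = 8*h^2 + 2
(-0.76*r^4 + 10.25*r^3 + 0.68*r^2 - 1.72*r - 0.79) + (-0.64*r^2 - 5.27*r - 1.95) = -0.76*r^4 + 10.25*r^3 + 0.04*r^2 - 6.99*r - 2.74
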